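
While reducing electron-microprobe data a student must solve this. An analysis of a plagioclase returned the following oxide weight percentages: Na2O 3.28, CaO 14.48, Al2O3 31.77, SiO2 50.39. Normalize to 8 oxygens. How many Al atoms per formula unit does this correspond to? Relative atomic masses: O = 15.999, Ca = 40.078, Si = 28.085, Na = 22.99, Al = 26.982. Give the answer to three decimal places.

1.705 Al apfu

3.28 wt% Na2O ÷ 61.979 g/mol = 0.05292 mol, giving 0.10584 Na and 0.05292 O.
14.48 wt% CaO ÷ 56.077 g/mol = 0.25822 mol, giving 0.25822 Ca and 0.25822 O.
31.77 wt% Al2O3 ÷ 101.961 g/mol = 0.31159 mol, giving 0.62318 Al and 0.93477 O.
50.39 wt% SiO2 ÷ 60.083 g/mol = 0.83867 mol, giving 0.83867 Si and 1.67734 O.
Oxygen sums to 2.92325; scaling by 8/2.92325 = 2.73668 puts the formula on 8 O.
Al: 0.62318 × 2.73668 = 1.705 atoms per formula unit.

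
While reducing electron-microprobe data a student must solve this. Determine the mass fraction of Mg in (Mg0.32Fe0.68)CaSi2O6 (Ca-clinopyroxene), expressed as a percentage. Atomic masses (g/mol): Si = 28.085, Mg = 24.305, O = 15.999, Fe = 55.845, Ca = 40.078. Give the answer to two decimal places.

3.27 mass %

M((Mg0.32Fe0.68)CaSi2O6) = 237.994 g/mol.
Mg contributes 0.32 × 24.305 = 7.778 g per mole.
7.778/237.994 = 0.0327 → 3.27%.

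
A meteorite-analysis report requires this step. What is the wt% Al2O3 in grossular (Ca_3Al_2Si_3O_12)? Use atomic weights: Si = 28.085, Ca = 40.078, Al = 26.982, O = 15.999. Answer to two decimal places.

Molar mass of Ca_3Al_2Si_3O_12 = 3·40.078 + 2·26.982 + 3·28.085 + 12·15.999 = 450.441 g/mol.
Each formula unit contains 2 Al, equivalent to 2/2 = 1.0000 mol Al2O3.
M(Al2O3) = 2×26.982 + 3×15.999 = 101.961 g/mol.
Mass of Al2O3 per formula unit = 1.0000 × 101.961 = 101.961 g.
Al2O3 wt% = 101.961 / 450.441 × 100 = 22.64%.

22.64 wt%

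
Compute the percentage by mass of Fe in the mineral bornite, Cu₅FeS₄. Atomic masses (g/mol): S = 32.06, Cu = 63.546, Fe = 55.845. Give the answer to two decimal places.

11.13 weight percent

Molar mass of Cu₅FeS₄: 5·63.546 + 1·55.845 + 4·32.06 = 501.815 g/mol.
Mass of Fe per formula unit: 1 × 55.845 = 55.845 g.
Weight fraction Fe = 55.845 / 501.815 = 0.1113.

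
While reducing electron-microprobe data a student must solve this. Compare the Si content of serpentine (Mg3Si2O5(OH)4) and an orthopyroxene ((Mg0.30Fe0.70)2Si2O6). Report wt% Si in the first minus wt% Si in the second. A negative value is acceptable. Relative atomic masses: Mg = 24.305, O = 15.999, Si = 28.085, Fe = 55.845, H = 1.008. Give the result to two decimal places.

-2.66 percentage points

First mineral: 56.170 g Si in 277.108 g formula = 20.27 wt% Si.
Second mineral: 56.170 g Si in 244.930 g formula = 22.93 wt% Si.
20.27% − 22.93% gives a difference of -2.66 percentage points.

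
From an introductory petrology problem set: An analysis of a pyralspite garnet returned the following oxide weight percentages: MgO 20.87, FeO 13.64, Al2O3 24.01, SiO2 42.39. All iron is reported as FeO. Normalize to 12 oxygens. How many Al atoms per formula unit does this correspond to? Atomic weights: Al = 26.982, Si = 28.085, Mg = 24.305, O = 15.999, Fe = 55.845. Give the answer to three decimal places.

2.000 Al apfu

MgO: 20.87/40.304 = 0.51781 mol → 0.51781 mol Mg, 0.51781 mol O.
FeO: 13.64/71.844 = 0.18986 mol → 0.18986 mol Fe, 0.18986 mol O.
Al2O3: 24.01/101.961 = 0.23548 mol → 0.47096 mol Al, 0.70644 mol O.
SiO2: 42.39/60.083 = 0.70552 mol → 0.70552 mol Si, 1.41104 mol O.
Total oxygen = 2.82515 mol. Normalization factor = 12/2.82515 = 4.24756.
Al per 12 O = 0.47096 × 4.24756 = 2.000.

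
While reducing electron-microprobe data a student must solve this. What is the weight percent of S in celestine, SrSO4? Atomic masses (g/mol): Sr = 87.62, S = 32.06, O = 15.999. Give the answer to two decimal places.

17.45 weight percent

Formula mass = 1×87.62 + 1×32.06 + 4×15.999 = 183.676 g/mol, of which 32.060 g is S.
So S makes up 32.060/183.676 = 0.1745 of the mass, i.e. 17.45%.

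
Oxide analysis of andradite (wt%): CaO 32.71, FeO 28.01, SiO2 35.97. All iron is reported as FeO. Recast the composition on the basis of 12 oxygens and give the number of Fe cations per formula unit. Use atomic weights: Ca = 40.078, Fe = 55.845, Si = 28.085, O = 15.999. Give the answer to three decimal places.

2.155 Fe apfu

32.71 wt% CaO ÷ 56.077 g/mol = 0.58331 mol, giving 0.58331 Ca and 0.58331 O.
28.01 wt% FeO ÷ 71.844 g/mol = 0.38987 mol, giving 0.38987 Fe and 0.38987 O.
35.97 wt% SiO2 ÷ 60.083 g/mol = 0.59867 mol, giving 0.59867 Si and 1.19734 O.
Oxygen sums to 2.17052; scaling by 12/2.17052 = 5.52863 puts the formula on 12 O.
Fe: 0.38987 × 5.52863 = 2.155 atoms per formula unit.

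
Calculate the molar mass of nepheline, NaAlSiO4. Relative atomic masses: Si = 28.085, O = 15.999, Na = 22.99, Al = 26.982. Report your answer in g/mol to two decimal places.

142.05 g/mol

M = 1*22.99 + 1*26.982 + 1*28.085 + 4*15.999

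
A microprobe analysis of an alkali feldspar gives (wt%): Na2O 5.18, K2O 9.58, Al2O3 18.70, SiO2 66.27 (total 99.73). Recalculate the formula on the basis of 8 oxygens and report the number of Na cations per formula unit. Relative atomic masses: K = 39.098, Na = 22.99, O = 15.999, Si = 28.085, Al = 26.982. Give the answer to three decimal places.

0.455 Na apfu

Na2O (M=61.979): mol = 0.08358; Na = 0.16716, O = 0.08358.
K2O (M=94.195): mol = 0.10170; K = 0.20340, O = 0.10170.
Al2O3 (M=101.961): mol = 0.18340; Al = 0.36680, O = 0.55020.
SiO2 (M=60.083): mol = 1.10297; Si = 1.10297, O = 2.20594.
ΣO = 2.94142; factor = 8/ΣO = 2.71977.
Na apfu = 0.16716 × 2.71977 = 0.455.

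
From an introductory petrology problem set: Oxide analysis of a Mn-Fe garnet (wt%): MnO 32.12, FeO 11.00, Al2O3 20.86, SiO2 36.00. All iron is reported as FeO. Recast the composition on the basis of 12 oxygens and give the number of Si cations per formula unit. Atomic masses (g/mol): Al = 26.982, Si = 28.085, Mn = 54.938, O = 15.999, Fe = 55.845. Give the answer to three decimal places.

MnO (M=70.937): mol = 0.45280; Mn = 0.45280, O = 0.45280.
FeO (M=71.844): mol = 0.15311; Fe = 0.15311, O = 0.15311.
Al2O3 (M=101.961): mol = 0.20459; Al = 0.40918, O = 0.61377.
SiO2 (M=60.083): mol = 0.59917; Si = 0.59917, O = 1.19834.
ΣO = 2.41802; factor = 12/ΣO = 4.96274.
Si apfu = 0.59917 × 4.96274 = 2.974.

2.974 Si apfu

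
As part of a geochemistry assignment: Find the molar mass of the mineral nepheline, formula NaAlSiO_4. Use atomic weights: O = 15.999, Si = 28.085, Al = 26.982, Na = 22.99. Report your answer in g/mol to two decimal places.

Na: 1 × 22.99 = 22.9900
Al: 1 × 26.982 = 26.9820
Si: 1 × 28.085 = 28.0850
O: 4 × 15.999 = 63.9960
Summing the contributions gives the formula mass.

142.05 g/mol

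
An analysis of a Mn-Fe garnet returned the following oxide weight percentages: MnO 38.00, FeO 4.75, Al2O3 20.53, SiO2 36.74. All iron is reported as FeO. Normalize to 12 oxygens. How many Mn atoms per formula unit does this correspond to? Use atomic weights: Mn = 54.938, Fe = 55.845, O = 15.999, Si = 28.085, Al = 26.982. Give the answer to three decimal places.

MnO (M=70.937): mol = 0.53569; Mn = 0.53569, O = 0.53569.
FeO (M=71.844): mol = 0.06612; Fe = 0.06612, O = 0.06612.
Al2O3 (M=101.961): mol = 0.20135; Al = 0.40270, O = 0.60405.
SiO2 (M=60.083): mol = 0.61149; Si = 0.61149, O = 1.22298.
ΣO = 2.42884; factor = 12/ΣO = 4.94063.
Mn apfu = 0.53569 × 4.94063 = 2.647.

2.647 Mn apfu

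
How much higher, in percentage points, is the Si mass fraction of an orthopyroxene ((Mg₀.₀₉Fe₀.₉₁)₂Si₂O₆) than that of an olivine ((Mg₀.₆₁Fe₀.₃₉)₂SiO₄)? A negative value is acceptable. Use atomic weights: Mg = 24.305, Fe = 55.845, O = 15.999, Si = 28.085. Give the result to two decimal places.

4.77 percentage points

First mineral: 56.170 g Si in 258.177 g formula = 21.76 wt% Si.
Second mineral: 28.085 g Si in 165.292 g formula = 16.99 wt% Si.
21.76% − 16.99% gives a difference of 4.77 percentage points.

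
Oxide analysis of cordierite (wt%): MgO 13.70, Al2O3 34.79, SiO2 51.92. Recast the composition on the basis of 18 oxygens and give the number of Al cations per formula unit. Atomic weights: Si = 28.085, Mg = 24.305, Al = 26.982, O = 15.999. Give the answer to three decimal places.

3.973 Al apfu

13.70 wt% MgO ÷ 40.304 g/mol = 0.33992 mol, giving 0.33992 Mg and 0.33992 O.
34.79 wt% Al2O3 ÷ 101.961 g/mol = 0.34121 mol, giving 0.68242 Al and 1.02363 O.
51.92 wt% SiO2 ÷ 60.083 g/mol = 0.86414 mol, giving 0.86414 Si and 1.72828 O.
Oxygen sums to 3.09183; scaling by 18/3.09183 = 5.82179 puts the formula on 18 O.
Al: 0.68242 × 5.82179 = 3.973 atoms per formula unit.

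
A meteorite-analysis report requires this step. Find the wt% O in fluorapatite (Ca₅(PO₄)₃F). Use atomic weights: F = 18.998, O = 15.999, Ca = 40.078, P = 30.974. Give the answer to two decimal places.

Formula mass = 5·40.078 + 3·30.974 + 12·15.999 + 1·18.998 = 504.298 g/mol, of which 191.988 g is O.
So O makes up 191.988/504.298 = 0.3807 of the mass, i.e. 38.07%.

38.07 mass %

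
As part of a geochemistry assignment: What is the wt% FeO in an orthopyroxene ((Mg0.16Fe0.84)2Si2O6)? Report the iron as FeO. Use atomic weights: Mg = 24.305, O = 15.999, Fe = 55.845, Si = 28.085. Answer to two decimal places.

47.56 wt%

M((Mg0.16Fe0.84)2Si2O6) = 253.761 g/mol; M(FeO) = 71.844 g/mol.
Moles FeO per formula unit = 1.68 Fe ÷ 1 = 1.6800.
FeO fraction = (1.6800 × 71.844) / 253.761 = 120.698/253.761 = 0.4756.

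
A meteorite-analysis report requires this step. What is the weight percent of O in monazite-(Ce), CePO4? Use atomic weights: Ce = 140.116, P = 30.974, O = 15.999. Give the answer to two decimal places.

Formula mass = 1*140.116 + 1*30.974 + 4*15.999 = 235.086 g/mol, of which 63.996 g is O.
So O makes up 63.996/235.086 = 0.2722 of the mass, i.e. 27.22%.

27.22 wt%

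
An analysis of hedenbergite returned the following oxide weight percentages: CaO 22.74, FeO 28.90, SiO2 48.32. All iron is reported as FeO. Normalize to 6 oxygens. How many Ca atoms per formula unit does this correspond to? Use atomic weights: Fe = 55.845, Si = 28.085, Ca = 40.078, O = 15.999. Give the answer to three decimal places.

1.007 Ca apfu

CaO (M=56.077): mol = 0.40551; Ca = 0.40551, O = 0.40551.
FeO (M=71.844): mol = 0.40226; Fe = 0.40226, O = 0.40226.
SiO2 (M=60.083): mol = 0.80422; Si = 0.80422, O = 1.60844.
ΣO = 2.41621; factor = 6/ΣO = 2.48323.
Ca apfu = 0.40551 × 2.48323 = 1.007.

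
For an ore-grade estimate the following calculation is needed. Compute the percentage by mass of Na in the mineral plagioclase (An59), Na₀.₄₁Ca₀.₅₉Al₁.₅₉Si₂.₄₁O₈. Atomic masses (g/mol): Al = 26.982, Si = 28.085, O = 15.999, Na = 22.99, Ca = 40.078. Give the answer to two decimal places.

3.47 mass %

Formula mass = 0.41*22.99 + 0.59*40.078 + 1.59*26.982 + 2.41*28.085 + 8*15.999 = 271.650 g/mol, of which 9.426 g is Na.
So Na makes up 9.426/271.650 = 0.0347 of the mass, i.e. 3.47%.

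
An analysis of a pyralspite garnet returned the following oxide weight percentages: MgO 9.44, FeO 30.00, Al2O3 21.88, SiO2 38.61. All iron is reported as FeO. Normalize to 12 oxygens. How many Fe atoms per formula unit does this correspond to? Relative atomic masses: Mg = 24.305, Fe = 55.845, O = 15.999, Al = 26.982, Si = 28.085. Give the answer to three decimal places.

MgO: 9.44/40.304 = 0.23422 mol → 0.23422 mol Mg, 0.23422 mol O.
FeO: 30.00/71.844 = 0.41757 mol → 0.41757 mol Fe, 0.41757 mol O.
Al2O3: 21.88/101.961 = 0.21459 mol → 0.42918 mol Al, 0.64377 mol O.
SiO2: 38.61/60.083 = 0.64261 mol → 0.64261 mol Si, 1.28522 mol O.
Total oxygen = 2.58078 mol. Normalization factor = 12/2.58078 = 4.64976.
Fe per 12 O = 0.41757 × 4.64976 = 1.942.

1.942 Fe apfu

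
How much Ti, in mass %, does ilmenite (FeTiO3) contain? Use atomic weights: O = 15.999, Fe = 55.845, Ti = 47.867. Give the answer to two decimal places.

31.55 mass %

Molar mass of FeTiO3: 1·55.845 + 1·47.867 + 3·15.999 = 151.709 g/mol.
Mass of Ti per formula unit: 1 × 47.867 = 47.867 g.
Weight fraction Ti = 47.867 / 151.709 = 0.3155.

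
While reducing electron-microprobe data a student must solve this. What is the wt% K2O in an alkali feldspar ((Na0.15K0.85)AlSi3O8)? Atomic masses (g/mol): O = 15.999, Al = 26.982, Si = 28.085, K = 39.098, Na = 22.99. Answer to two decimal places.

Formula mass = 275.911 g/mol.
0.85 K → 0.4250 mol K2O per formula unit; M(K2O) = 94.195, so K2O mass = 40.033 g.
40.033/275.911 × 100 = 14.51 wt%.

14.51 wt%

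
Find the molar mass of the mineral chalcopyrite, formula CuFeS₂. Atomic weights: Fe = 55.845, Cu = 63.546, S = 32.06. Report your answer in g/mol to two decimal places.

183.51 g/mol

The formula mass is the sum 1(63.546) + 1(55.845) + 2(32.06).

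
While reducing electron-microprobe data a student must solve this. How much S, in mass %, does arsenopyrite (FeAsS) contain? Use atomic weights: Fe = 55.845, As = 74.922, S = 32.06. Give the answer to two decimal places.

Formula mass = 1*55.845 + 1*74.922 + 1*32.06 = 162.827 g/mol, of which 32.060 g is S.
So S makes up 32.060/162.827 = 0.1969 of the mass, i.e. 19.69%.

19.69 mass %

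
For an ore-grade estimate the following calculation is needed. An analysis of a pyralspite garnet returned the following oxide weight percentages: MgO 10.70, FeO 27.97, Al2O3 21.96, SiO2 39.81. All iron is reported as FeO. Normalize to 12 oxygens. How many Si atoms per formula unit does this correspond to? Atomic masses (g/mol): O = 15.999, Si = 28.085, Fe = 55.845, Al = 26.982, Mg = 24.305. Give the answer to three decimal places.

10.70 wt% MgO ÷ 40.304 g/mol = 0.26548 mol, giving 0.26548 Mg and 0.26548 O.
27.97 wt% FeO ÷ 71.844 g/mol = 0.38932 mol, giving 0.38932 Fe and 0.38932 O.
21.96 wt% Al2O3 ÷ 101.961 g/mol = 0.21538 mol, giving 0.43076 Al and 0.64614 O.
39.81 wt% SiO2 ÷ 60.083 g/mol = 0.66258 mol, giving 0.66258 Si and 1.32516 O.
Oxygen sums to 2.62610; scaling by 12/2.62610 = 4.56951 puts the formula on 12 O.
Si: 0.66258 × 4.56951 = 3.028 atoms per formula unit.

3.028 Si apfu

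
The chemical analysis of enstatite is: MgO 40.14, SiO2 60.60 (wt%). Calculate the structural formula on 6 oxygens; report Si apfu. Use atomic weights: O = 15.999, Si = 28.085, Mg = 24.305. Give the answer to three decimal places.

40.14 wt% MgO ÷ 40.304 g/mol = 0.99593 mol, giving 0.99593 Mg and 0.99593 O.
60.60 wt% SiO2 ÷ 60.083 g/mol = 1.00860 mol, giving 1.00860 Si and 2.01720 O.
Oxygen sums to 3.01313; scaling by 6/3.01313 = 1.99128 puts the formula on 6 O.
Si: 1.00860 × 1.99128 = 2.008 atoms per formula unit.

2.008 Si apfu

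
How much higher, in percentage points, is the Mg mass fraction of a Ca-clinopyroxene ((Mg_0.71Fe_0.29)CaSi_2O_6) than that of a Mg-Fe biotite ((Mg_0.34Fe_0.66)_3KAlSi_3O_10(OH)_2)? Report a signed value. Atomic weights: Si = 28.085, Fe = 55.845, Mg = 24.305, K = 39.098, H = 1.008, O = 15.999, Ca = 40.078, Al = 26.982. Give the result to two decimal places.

First mineral: 17.257 g Mg in 225.694 g formula = 7.65 wt% Mg.
Second mineral: 24.791 g Mg in 479.703 g formula = 5.17 wt% Mg.
7.65% − 5.17% gives a difference of 2.48 percentage points.

2.48 percentage points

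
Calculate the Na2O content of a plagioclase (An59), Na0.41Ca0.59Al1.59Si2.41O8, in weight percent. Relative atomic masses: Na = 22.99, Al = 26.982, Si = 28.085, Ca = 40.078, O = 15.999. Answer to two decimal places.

Molar mass of Na0.41Ca0.59Al1.59Si2.41O8 = 0.41*22.99 + 0.59*40.078 + 1.59*26.982 + 2.41*28.085 + 8*15.999 = 271.650 g/mol.
Each formula unit contains 0.41 Na, equivalent to 0.41/2 = 0.2050 mol Na2O.
M(Na2O) = 2×22.99 + 1×15.999 = 61.979 g/mol.
Mass of Na2O per formula unit = 0.2050 × 61.979 = 12.706 g.
Na2O wt% = 12.706 / 271.650 × 100 = 4.68%.

4.68 wt%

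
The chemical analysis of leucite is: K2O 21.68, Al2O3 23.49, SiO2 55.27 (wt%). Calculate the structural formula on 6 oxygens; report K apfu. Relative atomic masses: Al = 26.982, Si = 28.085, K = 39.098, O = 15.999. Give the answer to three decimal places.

1.000 K apfu

K2O (M=94.195): mol = 0.23016; K = 0.46032, O = 0.23016.
Al2O3 (M=101.961): mol = 0.23038; Al = 0.46076, O = 0.69114.
SiO2 (M=60.083): mol = 0.91989; Si = 0.91989, O = 1.83978.
ΣO = 2.76108; factor = 6/ΣO = 2.17306.
K apfu = 0.46032 × 2.17306 = 1.000.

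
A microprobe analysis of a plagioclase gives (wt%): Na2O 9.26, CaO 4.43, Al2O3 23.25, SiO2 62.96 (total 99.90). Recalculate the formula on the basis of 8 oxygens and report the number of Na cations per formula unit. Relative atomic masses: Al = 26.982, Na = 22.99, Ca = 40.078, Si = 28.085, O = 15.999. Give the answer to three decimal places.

0.795 Na apfu

Na2O (M=61.979): mol = 0.14941; Na = 0.29882, O = 0.14941.
CaO (M=56.077): mol = 0.07900; Ca = 0.07900, O = 0.07900.
Al2O3 (M=101.961): mol = 0.22803; Al = 0.45606, O = 0.68409.
SiO2 (M=60.083): mol = 1.04788; Si = 1.04788, O = 2.09576.
ΣO = 3.00826; factor = 8/ΣO = 2.65934.
Na apfu = 0.29882 × 2.65934 = 0.795.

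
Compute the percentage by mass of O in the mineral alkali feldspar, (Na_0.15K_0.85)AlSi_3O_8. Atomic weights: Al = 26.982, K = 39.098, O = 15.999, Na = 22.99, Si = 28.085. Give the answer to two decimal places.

Molar mass of (Na_0.15K_0.85)AlSi_3O_8: 0.15·22.99 + 0.85·39.098 + 1·26.982 + 3·28.085 + 8·15.999 = 275.911 g/mol.
Mass of O per formula unit: 8 × 15.999 = 127.992 g.
Weight fraction O = 127.992 / 275.911 = 0.4639.

46.39 weight percent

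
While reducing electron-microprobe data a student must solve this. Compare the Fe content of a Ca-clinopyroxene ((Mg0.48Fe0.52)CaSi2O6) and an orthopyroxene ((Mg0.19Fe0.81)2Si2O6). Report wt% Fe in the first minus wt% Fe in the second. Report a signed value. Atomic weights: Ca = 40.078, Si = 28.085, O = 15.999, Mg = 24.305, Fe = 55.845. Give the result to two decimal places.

-23.45 percentage points

M((Mg0.48Fe0.52)CaSi2O6) = 232.948 g/mol, so wt% Fe = 29.039/232.948 × 100 = 12.47%.
M((Mg0.19Fe0.81)2Si2O6) = 251.869 g/mol, so wt% Fe = 90.469/251.869 × 100 = 35.92%.
12.47 − 35.92 = -23.45 pp.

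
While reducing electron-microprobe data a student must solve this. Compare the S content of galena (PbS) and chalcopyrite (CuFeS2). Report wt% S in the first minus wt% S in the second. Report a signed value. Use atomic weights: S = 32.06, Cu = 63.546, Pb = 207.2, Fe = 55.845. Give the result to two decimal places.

-21.54 percentage points

S in PbS: molar mass 239.260 g/mol; 1×32.06 = 32.060 g → 13.40 wt%.
S in CuFeS2: molar mass 183.511 g/mol; 2×32.06 = 64.120 g → 34.94 wt%.
Difference = 13.40 − 34.94 = -21.54 percentage points.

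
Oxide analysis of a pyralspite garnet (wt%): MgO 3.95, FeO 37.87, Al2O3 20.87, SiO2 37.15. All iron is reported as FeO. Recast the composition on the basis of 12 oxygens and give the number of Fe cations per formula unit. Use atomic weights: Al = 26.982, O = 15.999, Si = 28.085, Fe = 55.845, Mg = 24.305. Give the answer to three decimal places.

2.555 Fe apfu

MgO: 3.95/40.304 = 0.09801 mol → 0.09801 mol Mg, 0.09801 mol O.
FeO: 37.87/71.844 = 0.52711 mol → 0.52711 mol Fe, 0.52711 mol O.
Al2O3: 20.87/101.961 = 0.20469 mol → 0.40938 mol Al, 0.61407 mol O.
SiO2: 37.15/60.083 = 0.61831 mol → 0.61831 mol Si, 1.23662 mol O.
Total oxygen = 2.47581 mol. Normalization factor = 12/2.47581 = 4.84690.
Fe per 12 O = 0.52711 × 4.84690 = 2.555.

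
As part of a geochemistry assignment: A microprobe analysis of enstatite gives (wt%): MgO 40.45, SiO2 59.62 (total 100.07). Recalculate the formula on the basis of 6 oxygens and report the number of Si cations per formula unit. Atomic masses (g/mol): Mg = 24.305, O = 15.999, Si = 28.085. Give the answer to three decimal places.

1.992 Si apfu

MgO: 40.45/40.304 = 1.00362 mol → 1.00362 mol Mg, 1.00362 mol O.
SiO2: 59.62/60.083 = 0.99229 mol → 0.99229 mol Si, 1.98458 mol O.
Total oxygen = 2.98820 mol. Normalization factor = 6/2.98820 = 2.00790.
Si per 6 O = 0.99229 × 2.00790 = 1.992.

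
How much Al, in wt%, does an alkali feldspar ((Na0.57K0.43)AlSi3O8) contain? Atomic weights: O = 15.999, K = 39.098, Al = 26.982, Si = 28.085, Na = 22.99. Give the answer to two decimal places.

10.03 wt%

Molar mass of (Na0.57K0.43)AlSi3O8: 0.57×22.99 + 0.43×39.098 + 1×26.982 + 3×28.085 + 8×15.999 = 269.145 g/mol.
Mass of Al per formula unit: 1 × 26.982 = 26.982 g.
Weight fraction Al = 26.982 / 269.145 = 0.1003.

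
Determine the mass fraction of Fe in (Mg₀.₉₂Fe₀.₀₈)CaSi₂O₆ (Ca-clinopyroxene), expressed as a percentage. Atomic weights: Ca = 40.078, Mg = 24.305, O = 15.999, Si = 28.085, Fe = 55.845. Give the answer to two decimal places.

2.04 wt%

Molar mass of (Mg₀.₉₂Fe₀.₀₈)CaSi₂O₆: 0.92·24.305 + 0.08·55.845 + 1·40.078 + 2·28.085 + 6·15.999 = 219.070 g/mol.
Mass of Fe per formula unit: 0.08 × 55.845 = 4.468 g.
Weight fraction Fe = 4.468 / 219.070 = 0.0204.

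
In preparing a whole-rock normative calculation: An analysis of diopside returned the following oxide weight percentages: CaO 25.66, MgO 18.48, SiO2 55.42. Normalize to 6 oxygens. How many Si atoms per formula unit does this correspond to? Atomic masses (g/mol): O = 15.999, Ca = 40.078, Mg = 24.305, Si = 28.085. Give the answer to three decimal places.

CaO (M=56.077): mol = 0.45759; Ca = 0.45759, O = 0.45759.
MgO (M=40.304): mol = 0.45852; Mg = 0.45852, O = 0.45852.
SiO2 (M=60.083): mol = 0.92239; Si = 0.92239, O = 1.84478.
ΣO = 2.76089; factor = 6/ΣO = 2.17321.
Si apfu = 0.92239 × 2.17321 = 2.005.

2.005 Si apfu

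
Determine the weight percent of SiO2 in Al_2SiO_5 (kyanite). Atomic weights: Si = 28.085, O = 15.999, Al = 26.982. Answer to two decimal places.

37.08 wt%

Molar mass of Al_2SiO_5 = 2×26.982 + 1×28.085 + 5×15.999 = 162.044 g/mol.
Each formula unit contains 1 Si, equivalent to 1/1 = 1.0000 mol SiO2.
M(SiO2) = 1×28.085 + 2×15.999 = 60.083 g/mol.
Mass of SiO2 per formula unit = 1.0000 × 60.083 = 60.083 g.
SiO2 wt% = 60.083 / 162.044 × 100 = 37.08%.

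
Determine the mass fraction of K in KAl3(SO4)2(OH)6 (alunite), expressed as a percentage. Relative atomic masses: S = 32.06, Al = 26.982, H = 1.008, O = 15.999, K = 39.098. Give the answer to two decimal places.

Molar mass of KAl3(SO4)2(OH)6: 1*39.098 + 3*26.982 + 2*32.06 + 14*15.999 + 6*1.008 = 414.198 g/mol.
Mass of K per formula unit: 1 × 39.098 = 39.098 g.
Weight fraction K = 39.098 / 414.198 = 0.0944.

9.44 mass %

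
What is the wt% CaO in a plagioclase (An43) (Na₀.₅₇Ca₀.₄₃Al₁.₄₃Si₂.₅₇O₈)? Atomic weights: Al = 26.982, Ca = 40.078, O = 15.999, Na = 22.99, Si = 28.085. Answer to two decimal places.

8.96 wt%

Formula mass = 269.093 g/mol.
0.43 Ca → 0.4300 mol CaO per formula unit; M(CaO) = 56.077, so CaO mass = 24.113 g.
24.113/269.093 × 100 = 8.96 wt%.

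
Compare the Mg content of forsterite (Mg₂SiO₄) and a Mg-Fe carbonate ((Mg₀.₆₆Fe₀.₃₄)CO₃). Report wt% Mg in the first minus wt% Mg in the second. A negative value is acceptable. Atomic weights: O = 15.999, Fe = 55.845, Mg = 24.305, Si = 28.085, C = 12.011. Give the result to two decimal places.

17.67 percentage points

M(Mg₂SiO₄) = 140.691 g/mol, so wt% Mg = 48.610/140.691 × 100 = 34.55%.
M((Mg₀.₆₆Fe₀.₃₄)CO₃) = 95.037 g/mol, so wt% Mg = 16.041/95.037 × 100 = 16.88%.
34.55 − 16.88 = 17.67 pp.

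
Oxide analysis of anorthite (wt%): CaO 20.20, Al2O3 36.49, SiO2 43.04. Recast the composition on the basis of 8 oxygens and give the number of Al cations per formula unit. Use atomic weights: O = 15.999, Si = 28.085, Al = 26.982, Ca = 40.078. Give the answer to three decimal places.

CaO (M=56.077): mol = 0.36022; Ca = 0.36022, O = 0.36022.
Al2O3 (M=101.961): mol = 0.35788; Al = 0.71576, O = 1.07364.
SiO2 (M=60.083): mol = 0.71634; Si = 0.71634, O = 1.43268.
ΣO = 2.86654; factor = 8/ΣO = 2.79082.
Al apfu = 0.71576 × 2.79082 = 1.998.

1.998 Al apfu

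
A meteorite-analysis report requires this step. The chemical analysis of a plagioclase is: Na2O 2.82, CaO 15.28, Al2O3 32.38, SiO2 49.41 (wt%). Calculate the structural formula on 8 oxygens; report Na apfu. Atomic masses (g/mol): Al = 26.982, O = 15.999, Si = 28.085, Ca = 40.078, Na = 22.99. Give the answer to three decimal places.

0.250 Na apfu

Na2O (M=61.979): mol = 0.04550; Na = 0.09100, O = 0.04550.
CaO (M=56.077): mol = 0.27248; Ca = 0.27248, O = 0.27248.
Al2O3 (M=101.961): mol = 0.31757; Al = 0.63514, O = 0.95271.
SiO2 (M=60.083): mol = 0.82236; Si = 0.82236, O = 1.64472.
ΣO = 2.91541; factor = 8/ΣO = 2.74404.
Na apfu = 0.09100 × 2.74404 = 0.250.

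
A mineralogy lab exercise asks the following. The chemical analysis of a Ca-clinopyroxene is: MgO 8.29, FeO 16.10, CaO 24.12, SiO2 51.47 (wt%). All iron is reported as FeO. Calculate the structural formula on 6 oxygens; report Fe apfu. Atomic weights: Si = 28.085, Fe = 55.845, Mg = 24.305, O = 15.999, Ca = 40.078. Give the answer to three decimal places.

0.523 Fe apfu

8.29 wt% MgO ÷ 40.304 g/mol = 0.20569 mol, giving 0.20569 Mg and 0.20569 O.
16.10 wt% FeO ÷ 71.844 g/mol = 0.22410 mol, giving 0.22410 Fe and 0.22410 O.
24.12 wt% CaO ÷ 56.077 g/mol = 0.43012 mol, giving 0.43012 Ca and 0.43012 O.
51.47 wt% SiO2 ÷ 60.083 g/mol = 0.85665 mol, giving 0.85665 Si and 1.71330 O.
Oxygen sums to 2.57321; scaling by 6/2.57321 = 2.33172 puts the formula on 6 O.
Fe: 0.22410 × 2.33172 = 0.523 atoms per formula unit.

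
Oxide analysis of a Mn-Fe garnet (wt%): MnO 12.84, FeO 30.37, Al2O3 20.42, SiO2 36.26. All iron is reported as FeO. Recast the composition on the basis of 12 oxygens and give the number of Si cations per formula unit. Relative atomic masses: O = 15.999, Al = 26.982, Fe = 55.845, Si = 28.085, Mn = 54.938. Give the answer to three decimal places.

3.003 Si apfu

MnO (M=70.937): mol = 0.18101; Mn = 0.18101, O = 0.18101.
FeO (M=71.844): mol = 0.42272; Fe = 0.42272, O = 0.42272.
Al2O3 (M=101.961): mol = 0.20027; Al = 0.40054, O = 0.60081.
SiO2 (M=60.083): mol = 0.60350; Si = 0.60350, O = 1.20700.
ΣO = 2.41154; factor = 12/ΣO = 4.97607.
Si apfu = 0.60350 × 4.97607 = 3.003.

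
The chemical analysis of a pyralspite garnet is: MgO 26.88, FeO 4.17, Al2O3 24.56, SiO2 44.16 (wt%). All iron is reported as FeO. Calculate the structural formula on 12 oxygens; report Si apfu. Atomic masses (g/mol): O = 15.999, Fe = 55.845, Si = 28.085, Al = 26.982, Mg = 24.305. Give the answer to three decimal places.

3.023 Si apfu

MgO (M=40.304): mol = 0.66693; Mg = 0.66693, O = 0.66693.
FeO (M=71.844): mol = 0.05804; Fe = 0.05804, O = 0.05804.
Al2O3 (M=101.961): mol = 0.24088; Al = 0.48176, O = 0.72264.
SiO2 (M=60.083): mol = 0.73498; Si = 0.73498, O = 1.46996.
ΣO = 2.91757; factor = 12/ΣO = 4.11301.
Si apfu = 0.73498 × 4.11301 = 3.023.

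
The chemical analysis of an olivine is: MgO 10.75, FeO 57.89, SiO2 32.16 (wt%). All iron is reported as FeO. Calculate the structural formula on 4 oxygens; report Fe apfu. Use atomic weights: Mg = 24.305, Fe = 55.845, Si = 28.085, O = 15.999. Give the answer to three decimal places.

MgO (M=40.304): mol = 0.26672; Mg = 0.26672, O = 0.26672.
FeO (M=71.844): mol = 0.80577; Fe = 0.80577, O = 0.80577.
SiO2 (M=60.083): mol = 0.53526; Si = 0.53526, O = 1.07052.
ΣO = 2.14301; factor = 4/ΣO = 1.86653.
Fe apfu = 0.80577 × 1.86653 = 1.504.

1.504 Fe apfu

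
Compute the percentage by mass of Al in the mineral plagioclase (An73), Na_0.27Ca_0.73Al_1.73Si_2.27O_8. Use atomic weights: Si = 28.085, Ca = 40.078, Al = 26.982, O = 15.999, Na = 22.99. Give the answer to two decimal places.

17.04 wt%

M(Na_0.27Ca_0.73Al_1.73Si_2.27O_8) = 273.888 g/mol.
Al contributes 1.73 × 26.982 = 46.679 g per mole.
46.679/273.888 = 0.1704 → 17.04%.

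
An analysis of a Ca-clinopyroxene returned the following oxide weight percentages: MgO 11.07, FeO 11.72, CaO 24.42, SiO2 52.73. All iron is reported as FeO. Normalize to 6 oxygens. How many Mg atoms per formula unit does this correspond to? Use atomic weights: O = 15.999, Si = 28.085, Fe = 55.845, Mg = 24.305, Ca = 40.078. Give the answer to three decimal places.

0.627 Mg apfu

MgO (M=40.304): mol = 0.27466; Mg = 0.27466, O = 0.27466.
FeO (M=71.844): mol = 0.16313; Fe = 0.16313, O = 0.16313.
CaO (M=56.077): mol = 0.43547; Ca = 0.43547, O = 0.43547.
SiO2 (M=60.083): mol = 0.87762; Si = 0.87762, O = 1.75524.
ΣO = 2.62850; factor = 6/ΣO = 2.28267.
Mg apfu = 0.27466 × 2.28267 = 0.627.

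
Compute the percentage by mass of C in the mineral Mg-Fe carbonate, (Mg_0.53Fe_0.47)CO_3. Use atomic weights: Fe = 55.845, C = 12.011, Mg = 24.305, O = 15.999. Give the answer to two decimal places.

12.12 wt%

M((Mg_0.53Fe_0.47)CO_3) = 99.137 g/mol.
C contributes 1 × 12.011 = 12.011 g per mole.
12.011/99.137 = 0.1212 → 12.12%.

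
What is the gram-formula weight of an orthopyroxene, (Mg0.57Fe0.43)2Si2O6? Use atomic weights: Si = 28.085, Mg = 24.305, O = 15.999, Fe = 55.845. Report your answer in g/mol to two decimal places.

M = 1.14*24.305 + 0.86*55.845 + 2*28.085 + 6*15.999

227.90 g/mol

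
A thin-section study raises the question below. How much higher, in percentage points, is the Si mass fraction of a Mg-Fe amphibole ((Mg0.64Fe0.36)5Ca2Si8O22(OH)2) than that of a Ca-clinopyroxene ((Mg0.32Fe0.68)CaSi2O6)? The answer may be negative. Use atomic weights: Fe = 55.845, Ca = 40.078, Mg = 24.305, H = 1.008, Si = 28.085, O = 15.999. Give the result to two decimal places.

Si in (Mg0.64Fe0.36)5Ca2Si8O22(OH)2: molar mass 869.125 g/mol; 8×28.085 = 224.680 g → 25.85 wt%.
Si in (Mg0.32Fe0.68)CaSi2O6: molar mass 237.994 g/mol; 2×28.085 = 56.170 g → 23.60 wt%.
Difference = 25.85 − 23.60 = 2.25 percentage points.

2.25 percentage points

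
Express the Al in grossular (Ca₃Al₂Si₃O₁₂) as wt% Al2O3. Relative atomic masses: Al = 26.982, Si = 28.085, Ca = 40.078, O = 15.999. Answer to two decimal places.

Molar mass of Ca₃Al₂Si₃O₁₂ = 3*40.078 + 2*26.982 + 3*28.085 + 12*15.999 = 450.441 g/mol.
Each formula unit contains 2 Al, equivalent to 2/2 = 1.0000 mol Al2O3.
M(Al2O3) = 2×26.982 + 3×15.999 = 101.961 g/mol.
Mass of Al2O3 per formula unit = 1.0000 × 101.961 = 101.961 g.
Al2O3 wt% = 101.961 / 450.441 × 100 = 22.64%.

22.64 wt%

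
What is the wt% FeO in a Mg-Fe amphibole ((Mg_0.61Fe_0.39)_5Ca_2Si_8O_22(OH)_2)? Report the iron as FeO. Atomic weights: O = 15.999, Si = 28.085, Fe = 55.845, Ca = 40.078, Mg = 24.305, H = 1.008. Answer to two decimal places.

Formula mass = 873.856 g/mol.
1.95 Fe → 1.9500 mol FeO per formula unit; M(FeO) = 71.844, so FeO mass = 140.096 g.
140.096/873.856 × 100 = 16.03 wt%.

16.03 wt%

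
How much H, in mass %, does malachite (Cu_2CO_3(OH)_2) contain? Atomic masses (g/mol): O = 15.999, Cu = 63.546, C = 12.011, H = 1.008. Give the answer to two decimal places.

0.91 mass %

Formula mass = 2*63.546 + 1*12.011 + 5*15.999 + 2*1.008 = 221.114 g/mol, of which 2.016 g is H.
So H makes up 2.016/221.114 = 0.0091 of the mass, i.e. 0.91%.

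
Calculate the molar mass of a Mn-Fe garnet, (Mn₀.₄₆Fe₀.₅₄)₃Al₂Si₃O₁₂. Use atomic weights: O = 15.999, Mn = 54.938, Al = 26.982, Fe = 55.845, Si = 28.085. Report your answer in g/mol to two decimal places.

496.49 g/mol

M = 1.38(54.938) + 1.62(55.845) + 2(26.982) + 3(28.085) + 12(15.999)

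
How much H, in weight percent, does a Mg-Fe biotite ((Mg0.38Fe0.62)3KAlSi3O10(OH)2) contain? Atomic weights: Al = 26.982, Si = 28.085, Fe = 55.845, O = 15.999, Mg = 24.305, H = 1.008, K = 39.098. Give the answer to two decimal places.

M((Mg0.38Fe0.62)3KAlSi3O10(OH)2) = 475.918 g/mol.
H contributes 2 × 1.008 = 2.016 g per mole.
2.016/475.918 = 0.0042 → 0.42%.

0.42 weight percent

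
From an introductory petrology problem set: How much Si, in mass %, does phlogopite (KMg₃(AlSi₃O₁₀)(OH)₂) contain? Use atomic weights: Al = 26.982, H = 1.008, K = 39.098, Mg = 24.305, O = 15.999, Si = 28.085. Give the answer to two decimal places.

20.19 mass %

M(KMg₃(AlSi₃O₁₀)(OH)₂) = 417.254 g/mol.
Si contributes 3 × 28.085 = 84.255 g per mole.
84.255/417.254 = 0.2019 → 20.19%.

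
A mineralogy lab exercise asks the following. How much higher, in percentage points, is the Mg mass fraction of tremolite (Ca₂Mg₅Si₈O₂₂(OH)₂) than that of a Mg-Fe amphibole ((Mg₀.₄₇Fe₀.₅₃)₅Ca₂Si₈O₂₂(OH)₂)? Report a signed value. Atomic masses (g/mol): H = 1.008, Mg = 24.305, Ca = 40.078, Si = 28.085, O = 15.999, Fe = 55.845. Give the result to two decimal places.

8.58 percentage points

First mineral: 121.525 g Mg in 812.353 g formula = 14.96 wt% Mg.
Second mineral: 57.117 g Mg in 895.934 g formula = 6.38 wt% Mg.
14.96% − 6.38% gives a difference of 8.58 percentage points.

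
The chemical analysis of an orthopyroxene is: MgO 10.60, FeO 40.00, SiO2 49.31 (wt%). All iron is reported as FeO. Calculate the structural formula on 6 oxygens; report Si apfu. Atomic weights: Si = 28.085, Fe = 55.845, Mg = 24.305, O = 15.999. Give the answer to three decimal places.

2.001 Si apfu

MgO: 10.60/40.304 = 0.26300 mol → 0.26300 mol Mg, 0.26300 mol O.
FeO: 40.00/71.844 = 0.55676 mol → 0.55676 mol Fe, 0.55676 mol O.
SiO2: 49.31/60.083 = 0.82070 mol → 0.82070 mol Si, 1.64140 mol O.
Total oxygen = 2.46116 mol. Normalization factor = 6/2.46116 = 2.43787.
Si per 6 O = 0.82070 × 2.43787 = 2.001.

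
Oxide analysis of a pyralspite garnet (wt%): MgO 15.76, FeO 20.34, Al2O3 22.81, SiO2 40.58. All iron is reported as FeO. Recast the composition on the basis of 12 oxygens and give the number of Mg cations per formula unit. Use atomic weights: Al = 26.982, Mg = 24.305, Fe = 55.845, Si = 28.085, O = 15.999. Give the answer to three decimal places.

15.76 wt% MgO ÷ 40.304 g/mol = 0.39103 mol, giving 0.39103 Mg and 0.39103 O.
20.34 wt% FeO ÷ 71.844 g/mol = 0.28311 mol, giving 0.28311 Fe and 0.28311 O.
22.81 wt% Al2O3 ÷ 101.961 g/mol = 0.22371 mol, giving 0.44742 Al and 0.67113 O.
40.58 wt% SiO2 ÷ 60.083 g/mol = 0.67540 mol, giving 0.67540 Si and 1.35080 O.
Oxygen sums to 2.69607; scaling by 12/2.69607 = 4.45092 puts the formula on 12 O.
Mg: 0.39103 × 4.45092 = 1.740 atoms per formula unit.

1.740 Mg apfu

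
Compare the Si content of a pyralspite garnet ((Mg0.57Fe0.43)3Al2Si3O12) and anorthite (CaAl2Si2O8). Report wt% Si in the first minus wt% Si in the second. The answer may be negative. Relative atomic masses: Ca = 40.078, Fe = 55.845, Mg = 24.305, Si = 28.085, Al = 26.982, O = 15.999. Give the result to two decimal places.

-1.21 percentage points

Si in (Mg0.57Fe0.43)3Al2Si3O12: molar mass 443.809 g/mol; 3×28.085 = 84.255 g → 18.98 wt%.
Si in CaAl2Si2O8: molar mass 278.204 g/mol; 2×28.085 = 56.170 g → 20.19 wt%.
Difference = 18.98 − 20.19 = -1.21 percentage points.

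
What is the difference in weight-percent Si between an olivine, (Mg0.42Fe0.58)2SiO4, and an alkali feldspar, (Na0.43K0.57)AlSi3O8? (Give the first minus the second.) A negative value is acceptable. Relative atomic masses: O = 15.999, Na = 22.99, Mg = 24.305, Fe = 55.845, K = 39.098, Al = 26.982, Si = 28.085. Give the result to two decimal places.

-15.20 percentage points

First mineral: 28.085 g Si in 177.277 g formula = 15.84 wt% Si.
Second mineral: 84.255 g Si in 271.401 g formula = 31.04 wt% Si.
15.84% − 31.04% gives a difference of -15.20 percentage points.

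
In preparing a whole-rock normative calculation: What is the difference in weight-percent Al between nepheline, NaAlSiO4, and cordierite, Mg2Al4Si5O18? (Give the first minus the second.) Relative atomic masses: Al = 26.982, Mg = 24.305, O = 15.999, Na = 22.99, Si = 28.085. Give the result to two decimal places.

0.54 percentage points

Al in NaAlSiO4: molar mass 142.053 g/mol; 1×26.982 = 26.982 g → 18.99 wt%.
Al in Mg2Al4Si5O18: molar mass 584.945 g/mol; 4×26.982 = 107.928 g → 18.45 wt%.
Difference = 18.99 − 18.45 = 0.54 percentage points.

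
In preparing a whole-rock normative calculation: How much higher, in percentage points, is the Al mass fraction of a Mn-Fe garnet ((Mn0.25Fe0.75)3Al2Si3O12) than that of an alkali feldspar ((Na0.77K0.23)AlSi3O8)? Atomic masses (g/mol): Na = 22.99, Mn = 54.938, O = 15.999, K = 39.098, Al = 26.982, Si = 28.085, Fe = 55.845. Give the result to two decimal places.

M((Mn0.25Fe0.75)3Al2Si3O12) = 497.062 g/mol, so wt% Al = 53.964/497.062 × 100 = 10.86%.
M((Na0.77K0.23)AlSi3O8) = 265.924 g/mol, so wt% Al = 26.982/265.924 × 100 = 10.15%.
10.86 − 10.15 = 0.71 pp.

0.71 percentage points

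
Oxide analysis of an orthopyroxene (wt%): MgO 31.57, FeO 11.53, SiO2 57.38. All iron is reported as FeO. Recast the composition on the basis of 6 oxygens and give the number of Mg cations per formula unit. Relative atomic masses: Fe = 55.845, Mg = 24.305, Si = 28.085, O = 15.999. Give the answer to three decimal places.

MgO: 31.57/40.304 = 0.78330 mol → 0.78330 mol Mg, 0.78330 mol O.
FeO: 11.53/71.844 = 0.16049 mol → 0.16049 mol Fe, 0.16049 mol O.
SiO2: 57.38/60.083 = 0.95501 mol → 0.95501 mol Si, 1.91002 mol O.
Total oxygen = 2.85381 mol. Normalization factor = 6/2.85381 = 2.10245.
Mg per 6 O = 0.78330 × 2.10245 = 1.647.

1.647 Mg apfu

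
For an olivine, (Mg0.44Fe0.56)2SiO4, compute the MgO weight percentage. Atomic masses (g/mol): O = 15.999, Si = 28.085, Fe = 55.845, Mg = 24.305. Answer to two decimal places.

20.15 wt%

Molar mass of (Mg0.44Fe0.56)2SiO4 = 0.88·24.305 + 1.12·55.845 + 1·28.085 + 4·15.999 = 176.016 g/mol.
Each formula unit contains 0.88 Mg, equivalent to 0.88/1 = 0.8800 mol MgO.
M(MgO) = 1×24.305 + 1×15.999 = 40.304 g/mol.
Mass of MgO per formula unit = 0.8800 × 40.304 = 35.468 g.
MgO wt% = 35.468 / 176.016 × 100 = 20.15%.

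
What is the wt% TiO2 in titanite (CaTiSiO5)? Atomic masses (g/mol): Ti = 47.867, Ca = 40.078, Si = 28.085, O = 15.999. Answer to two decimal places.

40.74 wt%

M(CaTiSiO5) = 196.025 g/mol; M(TiO2) = 79.865 g/mol.
Moles TiO2 per formula unit = 1 Ti ÷ 1 = 1.0000.
TiO2 fraction = (1.0000 × 79.865) / 196.025 = 79.865/196.025 = 0.4074.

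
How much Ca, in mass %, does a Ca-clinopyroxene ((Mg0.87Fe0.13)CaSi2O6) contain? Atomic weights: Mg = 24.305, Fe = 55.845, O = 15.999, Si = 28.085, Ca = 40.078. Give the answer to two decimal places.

M((Mg0.87Fe0.13)CaSi2O6) = 220.647 g/mol.
Ca contributes 1 × 40.078 = 40.078 g per mole.
40.078/220.647 = 0.1816 → 18.16%.

18.16 mass %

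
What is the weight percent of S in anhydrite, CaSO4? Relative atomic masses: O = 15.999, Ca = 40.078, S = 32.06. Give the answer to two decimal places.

23.55 mass %

Molar mass of CaSO4: 1·40.078 + 1·32.06 + 4·15.999 = 136.134 g/mol.
Mass of S per formula unit: 1 × 32.06 = 32.060 g.
Weight fraction S = 32.060 / 136.134 = 0.2355.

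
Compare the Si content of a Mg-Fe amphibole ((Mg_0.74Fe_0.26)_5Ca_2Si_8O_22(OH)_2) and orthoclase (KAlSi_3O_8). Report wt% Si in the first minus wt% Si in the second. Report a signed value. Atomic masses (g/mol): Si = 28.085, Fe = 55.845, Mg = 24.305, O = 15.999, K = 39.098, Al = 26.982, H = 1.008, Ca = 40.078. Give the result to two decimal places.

First mineral: 224.680 g Si in 853.355 g formula = 26.33 wt% Si.
Second mineral: 84.255 g Si in 278.327 g formula = 30.27 wt% Si.
26.33% − 30.27% gives a difference of -3.94 percentage points.

-3.94 percentage points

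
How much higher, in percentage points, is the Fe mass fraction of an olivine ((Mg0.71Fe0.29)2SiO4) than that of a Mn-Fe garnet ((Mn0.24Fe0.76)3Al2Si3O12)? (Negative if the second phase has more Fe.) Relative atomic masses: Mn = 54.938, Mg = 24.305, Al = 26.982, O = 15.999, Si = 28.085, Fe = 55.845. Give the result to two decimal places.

-5.24 percentage points

First mineral: 32.390 g Fe in 158.984 g formula = 20.37 wt% Fe.
Second mineral: 127.327 g Fe in 497.089 g formula = 25.61 wt% Fe.
20.37% − 25.61% gives a difference of -5.24 percentage points.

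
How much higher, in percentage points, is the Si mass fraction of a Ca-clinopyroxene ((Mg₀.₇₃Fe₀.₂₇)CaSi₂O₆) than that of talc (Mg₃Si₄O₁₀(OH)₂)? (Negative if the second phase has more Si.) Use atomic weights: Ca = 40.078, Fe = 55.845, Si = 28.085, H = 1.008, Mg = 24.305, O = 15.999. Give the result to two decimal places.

M((Mg₀.₇₃Fe₀.₂₇)CaSi₂O₆) = 225.063 g/mol, so wt% Si = 56.170/225.063 × 100 = 24.96%.
M(Mg₃Si₄O₁₀(OH)₂) = 379.259 g/mol, so wt% Si = 112.340/379.259 × 100 = 29.62%.
24.96 − 29.62 = -4.66 pp.

-4.66 percentage points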